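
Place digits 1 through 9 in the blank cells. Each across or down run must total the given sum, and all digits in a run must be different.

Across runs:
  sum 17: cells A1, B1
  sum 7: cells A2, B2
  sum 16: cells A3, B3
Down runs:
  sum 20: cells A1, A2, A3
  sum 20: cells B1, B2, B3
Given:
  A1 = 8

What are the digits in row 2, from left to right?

3 4

17 in 2 cells must be {8,9}; 16 in 2 cells must be {7,9}.
B1 = 17 − 8 = 9 completes the 17 across.
B3 = 7: the only remaining digit allowed by both the 16 across and the 20 down.
B2 = 20 − 16 = 4 completes the 20 down.
A3 = 16 − 7 = 9 completes the 16 across.
A2 = 7 − 4 = 3 completes the 7 across.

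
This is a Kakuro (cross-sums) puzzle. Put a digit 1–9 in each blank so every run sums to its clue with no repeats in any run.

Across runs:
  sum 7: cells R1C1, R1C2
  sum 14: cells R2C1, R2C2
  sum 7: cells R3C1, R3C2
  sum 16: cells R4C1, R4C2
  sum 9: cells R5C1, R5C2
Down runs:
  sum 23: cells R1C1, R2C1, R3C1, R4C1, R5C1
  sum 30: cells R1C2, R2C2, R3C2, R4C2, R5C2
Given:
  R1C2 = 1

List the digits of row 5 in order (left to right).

1, 8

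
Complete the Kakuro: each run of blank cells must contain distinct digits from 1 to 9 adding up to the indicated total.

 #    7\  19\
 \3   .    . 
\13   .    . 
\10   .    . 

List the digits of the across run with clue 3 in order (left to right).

3 in 2 cells must be {1,2}; 7 in 3 cells must be {1,2,4}.
The 3 across and the 19 down share only 2, so R1C2 = 2.
The 13 across and the 7 down share only 4, so R2C1 = 4.
R2C2 = 13 − 4 = 9 completes the 13 across.
R3C2 = 19 − 11 = 8 completes the 19 down.
R1C1 = 3 − 2 = 1 completes the 3 across.
R3C1 = 10 − 8 = 2 completes the 10 across.

1, 2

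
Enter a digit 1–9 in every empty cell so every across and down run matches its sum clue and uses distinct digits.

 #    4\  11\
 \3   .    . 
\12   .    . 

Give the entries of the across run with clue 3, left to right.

1 2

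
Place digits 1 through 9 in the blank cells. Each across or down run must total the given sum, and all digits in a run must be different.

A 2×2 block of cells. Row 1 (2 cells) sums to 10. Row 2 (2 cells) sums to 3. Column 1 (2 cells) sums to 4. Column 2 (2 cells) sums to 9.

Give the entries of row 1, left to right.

3 7

3 in 2 cells must be {1,2}; 4 in 2 cells must be {1,3}.
The 3 across and the 4 down share only 1, so (2,1) = 1.
(2,2) = 3 − 1 = 2 completes the 3 across.
(1,1) = 4 − 1 = 3 completes the 4 down.
(1,2) = 10 − 3 = 7 completes the 10 across.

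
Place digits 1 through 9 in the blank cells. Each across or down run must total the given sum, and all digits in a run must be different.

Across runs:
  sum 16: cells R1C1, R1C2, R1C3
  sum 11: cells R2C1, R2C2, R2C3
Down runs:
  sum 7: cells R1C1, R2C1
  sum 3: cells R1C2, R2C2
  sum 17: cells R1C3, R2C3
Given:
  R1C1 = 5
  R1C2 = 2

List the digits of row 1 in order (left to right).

3 in 2 cells must be {1,2}; 17 in 2 cells must be {8,9}.
R1C3 = 16 − 7 = 9 completes the 16 across.
R2C1 = 7 − 5 = 2 completes the 7 down.
R2C2 = 3 − 2 = 1 completes the 3 down.
R2C3 = 11 − 3 = 8 completes the 11 across.

5 2 9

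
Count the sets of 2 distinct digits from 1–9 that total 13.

2 distinct digits from 1–9 sum between 3 and 17.
Enumerating: {4,9}, {5,8}, {6,7}.

3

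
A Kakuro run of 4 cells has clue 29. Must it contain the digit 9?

The only way to make 29 from 4 distinct digits is {5,7,8,9}, which contains 9.

Yes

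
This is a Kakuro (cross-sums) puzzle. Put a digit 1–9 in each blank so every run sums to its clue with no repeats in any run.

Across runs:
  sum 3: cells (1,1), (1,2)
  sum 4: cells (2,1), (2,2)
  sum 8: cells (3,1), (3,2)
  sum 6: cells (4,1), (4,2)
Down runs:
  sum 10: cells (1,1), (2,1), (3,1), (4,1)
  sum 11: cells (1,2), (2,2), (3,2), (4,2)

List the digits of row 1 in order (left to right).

2 1

3 in 2 cells must be {1,2}; 4 in 2 cells must be {1,3}; 10 in 4 cells must be {1,2,3,4}.
Nothing is forced directly, so branch on (1,1), whose candidates are 1 or 2. If (1,1) = 1: that forces (1,2) = 2, (2,1) = 3, (2,2) = 1, (3,1) = 2, after which (3,2) would have to be in {6} for the 8 across but in {3,5} for the 11 down — contradiction. So (1,1) = 2.
(1,2) = 3 − 2 = 1 completes the 3 across.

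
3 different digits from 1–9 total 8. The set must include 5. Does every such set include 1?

Yes

The only way to make 8 from 3 distinct digits under that restriction is {1,2,5}, which contains 1.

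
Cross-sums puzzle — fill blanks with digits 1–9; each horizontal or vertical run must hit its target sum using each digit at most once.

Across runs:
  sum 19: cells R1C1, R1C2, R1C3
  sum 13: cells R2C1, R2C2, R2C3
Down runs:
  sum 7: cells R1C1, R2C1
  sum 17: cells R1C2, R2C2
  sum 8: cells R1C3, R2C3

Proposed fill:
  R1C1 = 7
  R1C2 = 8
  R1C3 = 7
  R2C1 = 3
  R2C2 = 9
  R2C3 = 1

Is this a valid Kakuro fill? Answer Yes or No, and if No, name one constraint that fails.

No — the down run R1C1–R2C1 sums to 10, not 7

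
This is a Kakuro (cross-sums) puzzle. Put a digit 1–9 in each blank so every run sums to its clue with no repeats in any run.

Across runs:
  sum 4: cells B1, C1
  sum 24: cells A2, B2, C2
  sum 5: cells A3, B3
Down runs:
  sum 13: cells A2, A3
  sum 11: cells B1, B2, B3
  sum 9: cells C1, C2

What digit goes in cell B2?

4 in 2 cells must be {1,3}; 24 in 3 cells must be {7,8,9}.
The 5 across and the 13 down share only 4, so A3 = 4.
B3 = 5 − 4 = 1 completes the 5 across.
B1 = 3: the only remaining digit allowed by both the 4 across and the 11 down.
C1 = 4 − 3 = 1 completes the 4 across.
A2 = 13 − 4 = 9 completes the 13 down.
B2 = 11 − 4 = 7 completes the 11 down.
C2 = 24 − 16 = 8 completes the 24 across.

7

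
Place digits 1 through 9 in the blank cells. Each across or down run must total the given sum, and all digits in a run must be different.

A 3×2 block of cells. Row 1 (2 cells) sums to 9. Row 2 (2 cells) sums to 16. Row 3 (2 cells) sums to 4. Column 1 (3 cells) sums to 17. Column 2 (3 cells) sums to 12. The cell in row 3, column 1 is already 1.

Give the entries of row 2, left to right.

16 in 2 cells must be {7,9}; 4 in 2 cells must be {1,3}.
Given what's placed, (1,1) must be 7 to fit the 9 across and 17 down.
(1,2) = 9 − 7 = 2 completes the 9 across.
(2,1) = 17 − 8 = 9 completes the 17 down.
(2,2) = 16 − 9 = 7 completes the 16 across.
(3,2) = 4 − 1 = 3 completes the 4 across.

9, 7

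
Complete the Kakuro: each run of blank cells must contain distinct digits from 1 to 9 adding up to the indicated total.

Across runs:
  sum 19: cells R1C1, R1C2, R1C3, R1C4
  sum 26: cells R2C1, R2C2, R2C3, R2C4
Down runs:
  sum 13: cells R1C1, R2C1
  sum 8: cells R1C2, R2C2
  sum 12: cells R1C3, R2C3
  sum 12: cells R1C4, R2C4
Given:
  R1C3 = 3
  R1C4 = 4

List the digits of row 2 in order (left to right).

6 3 9 8

R2C3 = 12 − 3 = 9 completes the 12 down.
R2C4 = 12 − 4 = 8 completes the 12 down.
Nothing is forced directly, so branch on R1C1, whose candidates are 5 or 7. If R1C1 = 5: that forces R1C2 = 7, after which R2C1 would have to be in {2,3,4,5,6,7} for the 26 across but in {8} for the 13 down — contradiction. So R1C1 = 7.
R1C2 = 19 − 14 = 5 completes the 19 across.
R2C1 = 13 − 7 = 6 completes the 13 down.
R2C2 = 26 − 23 = 3 completes the 26 across.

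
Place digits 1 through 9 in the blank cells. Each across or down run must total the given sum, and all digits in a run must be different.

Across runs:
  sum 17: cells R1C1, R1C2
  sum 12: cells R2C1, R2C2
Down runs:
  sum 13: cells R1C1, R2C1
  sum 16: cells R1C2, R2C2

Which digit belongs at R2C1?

17 in 2 cells must be {8,9}; 16 in 2 cells must be {7,9}.
The 17 across and the 16 down share only 9, so R1C2 = 9.
R2C2 = 16 − 9 = 7 completes the 16 down.
R1C1 = 17 − 9 = 8 completes the 17 across.
R2C1 = 12 − 7 = 5 completes the 12 across.

5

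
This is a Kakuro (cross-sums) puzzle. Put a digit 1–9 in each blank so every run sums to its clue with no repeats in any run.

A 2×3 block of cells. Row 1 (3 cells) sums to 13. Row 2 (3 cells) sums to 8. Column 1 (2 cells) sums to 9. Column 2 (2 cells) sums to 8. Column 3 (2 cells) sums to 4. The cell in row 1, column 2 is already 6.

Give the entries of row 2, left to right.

5 2 1

4 in 2 cells must be {1,3}.
Given what's placed, (1,3) must be 3 to fit the 13 across and 4 down.
(2,2) = 8 − 6 = 2 completes the 8 down.
(2,3) = 4 − 3 = 1 completes the 4 down.
(1,1) = 13 − 9 = 4 completes the 13 across.
(2,1) = 8 − 3 = 5 completes the 8 across.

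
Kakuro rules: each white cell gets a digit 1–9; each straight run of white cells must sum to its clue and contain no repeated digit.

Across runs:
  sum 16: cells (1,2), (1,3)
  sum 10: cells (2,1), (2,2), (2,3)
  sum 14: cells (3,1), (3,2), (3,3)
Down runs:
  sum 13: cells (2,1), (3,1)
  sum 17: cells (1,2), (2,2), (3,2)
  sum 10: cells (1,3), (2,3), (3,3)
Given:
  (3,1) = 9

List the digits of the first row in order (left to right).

9, 7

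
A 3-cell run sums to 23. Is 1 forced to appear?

No

The only way to make 23 from 3 distinct digits is {6,8,9}, which does not contain 1.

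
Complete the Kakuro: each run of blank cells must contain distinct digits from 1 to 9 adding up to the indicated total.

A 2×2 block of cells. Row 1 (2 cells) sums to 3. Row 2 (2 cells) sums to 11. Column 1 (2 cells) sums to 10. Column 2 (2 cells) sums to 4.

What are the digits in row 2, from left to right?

3 in 2 cells must be {1,2}; 4 in 2 cells must be {1,3}.
The 3 across and the 4 down share only 1, so (1,2) = 1.
(2,2) = 4 − 1 = 3 completes the 4 down.
(1,1) = 3 − 1 = 2 completes the 3 across.
(2,1) = 11 − 3 = 8 completes the 11 across.

8 3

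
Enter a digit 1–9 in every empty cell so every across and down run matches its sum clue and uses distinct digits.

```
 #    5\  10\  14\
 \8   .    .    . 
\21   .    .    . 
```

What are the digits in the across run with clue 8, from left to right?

The 8 across and the 14 down share only 5, so R1C3 = 5.
The 21 across and the 5 down share only 4, so R2C1 = 4.
R2C3 = 14 − 5 = 9 completes the 14 down.
R1C1 = 5 − 4 = 1 completes the 5 down.
R1C2 = 8 − 6 = 2 completes the 8 across.
R2C2 = 21 − 13 = 8 completes the 21 across.

1 2 5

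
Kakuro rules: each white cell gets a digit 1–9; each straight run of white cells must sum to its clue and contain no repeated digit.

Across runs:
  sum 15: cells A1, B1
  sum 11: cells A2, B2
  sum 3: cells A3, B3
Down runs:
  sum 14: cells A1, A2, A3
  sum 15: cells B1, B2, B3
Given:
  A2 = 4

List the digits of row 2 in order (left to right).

4, 7

3 in 2 cells must be {1,2}.
B2 = 11 − 4 = 7 completes the 11 across.
Given what's placed, B3 must be 2 to fit the 3 across and 15 down.
B1 = 15 − 9 = 6 completes the 15 down.
A3 = 3 − 2 = 1 completes the 3 across.
A1 = 15 − 6 = 9 completes the 15 across.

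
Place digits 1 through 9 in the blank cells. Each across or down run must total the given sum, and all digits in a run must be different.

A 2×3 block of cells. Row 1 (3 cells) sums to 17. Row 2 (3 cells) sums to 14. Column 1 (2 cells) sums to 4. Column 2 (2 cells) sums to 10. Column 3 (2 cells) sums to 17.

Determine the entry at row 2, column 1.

4 in 2 cells must be {1,3}; 17 in 2 cells must be {8,9}.
Nothing is forced directly, so branch on (1,1), whose candidates are 1 or 3. If (1,1) = 1: that forces (1,3) = 9, (2,1) = 3, after which (2,3) would have to be in {2,4,5,6,7,9} for the 14 across but in {8} for the 17 down — contradiction. So (1,1) = 3.
(2,1) = 4 − 3 = 1 completes the 4 down.
Nothing is forced directly, so branch on (1,3), whose candidates are 8 or 9. If (1,3) = 9: then (1,2) would have to be in {5} for the 17 across but in {1,2,3,4,6,7,8,9} for the 10 down — contradiction. So (1,3) = 8.
(1,2) = 17 − 11 = 6 completes the 17 across.
(2,2) = 10 − 6 = 4 completes the 10 down.
(2,3) = 14 − 5 = 9 completes the 14 across.

1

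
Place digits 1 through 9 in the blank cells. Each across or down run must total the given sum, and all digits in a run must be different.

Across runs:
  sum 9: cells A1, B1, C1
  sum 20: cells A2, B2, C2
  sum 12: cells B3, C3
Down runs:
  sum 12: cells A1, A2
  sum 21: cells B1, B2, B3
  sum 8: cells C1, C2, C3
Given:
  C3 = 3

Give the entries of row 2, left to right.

Given what's placed, C2 must be 4 to fit the 20 across and 8 down.
B3 = 12 − 3 = 9 completes the 12 across.
C1 = 8 − 7 = 1 completes the 8 down.
Given what's placed, B2 must be 7 to fit the 20 across and 21 down.
B1 = 21 − 16 = 5 completes the 21 down.
A2 = 20 − 11 = 9 completes the 20 across.
A1 = 9 − 6 = 3 completes the 9 across.

9, 7, 4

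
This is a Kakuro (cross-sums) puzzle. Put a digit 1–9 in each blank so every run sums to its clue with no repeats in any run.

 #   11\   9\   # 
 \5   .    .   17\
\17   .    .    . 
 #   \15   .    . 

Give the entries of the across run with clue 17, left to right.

7 2 8

17 in 2 cells must be {8,9}.
The 15 across and the 9 down share only 6, so R3C2 = 6.
R3C3 = 15 − 6 = 9 completes the 15 across.
R2C3 = 17 − 9 = 8 completes the 17 down.
R2C2 = 2: the only remaining digit allowed by both the 17 across and the 9 down.
R1C2 = 9 − 8 = 1 completes the 9 down.
R2C1 = 17 − 10 = 7 completes the 17 across.
R1C1 = 5 − 1 = 4 completes the 5 across.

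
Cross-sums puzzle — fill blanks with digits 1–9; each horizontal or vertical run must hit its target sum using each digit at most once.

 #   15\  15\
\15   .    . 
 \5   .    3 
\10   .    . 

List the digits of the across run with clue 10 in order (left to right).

R2C1 = 5 − 3 = 2 completes the 5 across.
Nothing is forced directly, so branch on R1C2, whose candidates are 7 or 8. If R1C2 = 7: that forces R1C1 = 8, after which R3C1 would have to be in {1,2,3,4,6,7,8,9} for the 10 across but in {5} for the 15 down — contradiction. So R1C2 = 8.
R1C1 = 15 − 8 = 7 completes the 15 across.
R3C1 = 15 − 9 = 6 completes the 15 down.
R3C2 = 10 − 6 = 4 completes the 10 across.

6 4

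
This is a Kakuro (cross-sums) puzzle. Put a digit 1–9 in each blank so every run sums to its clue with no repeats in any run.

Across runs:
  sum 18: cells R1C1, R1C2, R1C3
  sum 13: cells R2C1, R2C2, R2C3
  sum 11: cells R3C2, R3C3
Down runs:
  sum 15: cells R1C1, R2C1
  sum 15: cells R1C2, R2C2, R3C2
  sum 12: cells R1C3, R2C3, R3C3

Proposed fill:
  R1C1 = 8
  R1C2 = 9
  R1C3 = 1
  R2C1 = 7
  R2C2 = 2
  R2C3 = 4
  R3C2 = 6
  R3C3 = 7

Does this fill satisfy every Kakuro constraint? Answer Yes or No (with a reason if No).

No — the down run R1C2–R3C2 sums to 17, not 15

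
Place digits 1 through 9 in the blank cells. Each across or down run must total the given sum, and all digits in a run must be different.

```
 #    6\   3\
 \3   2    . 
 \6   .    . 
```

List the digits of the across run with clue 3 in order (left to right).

3 in 2 cells must be {1,2}.
R1C2 = 3 − 2 = 1 completes the 3 across.
R2C1 = 6 − 2 = 4 completes the 6 down.
R2C2 = 6 − 4 = 2 completes the 6 across.

2 1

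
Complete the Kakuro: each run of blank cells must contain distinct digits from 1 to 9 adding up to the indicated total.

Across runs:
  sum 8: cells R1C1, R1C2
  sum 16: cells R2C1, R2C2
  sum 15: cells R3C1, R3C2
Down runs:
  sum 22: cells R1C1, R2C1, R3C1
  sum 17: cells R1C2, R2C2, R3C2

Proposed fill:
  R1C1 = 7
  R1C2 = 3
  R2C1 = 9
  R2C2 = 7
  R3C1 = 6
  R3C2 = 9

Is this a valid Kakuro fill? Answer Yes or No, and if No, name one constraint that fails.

No — the across run R1C1–R1C2 sums to 10, not 8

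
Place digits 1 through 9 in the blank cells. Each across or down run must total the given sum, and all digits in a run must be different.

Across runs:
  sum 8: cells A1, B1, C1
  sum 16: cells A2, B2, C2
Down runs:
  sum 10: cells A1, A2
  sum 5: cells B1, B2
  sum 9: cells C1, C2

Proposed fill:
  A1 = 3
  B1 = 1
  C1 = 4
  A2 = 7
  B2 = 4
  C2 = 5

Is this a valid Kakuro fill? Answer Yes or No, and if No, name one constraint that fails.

Across: 3+1+4=8; 7+4+5=16. Down: 3+7=10; 1+4=5; 4+5=9. No digit repeats within any run.

Yes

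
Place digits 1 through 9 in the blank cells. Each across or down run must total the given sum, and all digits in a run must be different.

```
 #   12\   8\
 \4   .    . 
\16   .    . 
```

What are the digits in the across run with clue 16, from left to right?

9, 7

4 in 2 cells must be {1,3}; 16 in 2 cells must be {7,9}.
The 4 across and the 12 down share only 3, so R1C1 = 3.
R1C2 = 4 − 3 = 1 completes the 4 across.
R2C1 = 12 − 3 = 9 completes the 12 down.
R2C2 = 16 − 9 = 7 completes the 16 across.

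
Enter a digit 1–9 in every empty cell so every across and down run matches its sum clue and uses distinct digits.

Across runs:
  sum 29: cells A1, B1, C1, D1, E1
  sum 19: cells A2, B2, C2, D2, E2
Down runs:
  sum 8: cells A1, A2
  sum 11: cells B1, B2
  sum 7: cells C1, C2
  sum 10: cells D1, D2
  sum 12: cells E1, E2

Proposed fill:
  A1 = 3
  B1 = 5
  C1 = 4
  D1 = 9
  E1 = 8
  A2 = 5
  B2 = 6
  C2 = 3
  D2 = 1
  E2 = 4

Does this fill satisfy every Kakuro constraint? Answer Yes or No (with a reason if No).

Yes

Across: 3+5+4+9+8=29; 5+6+3+1+4=19. Down: 3+5=8; 5+6=11; 4+3=7; 9+1=10; 8+4=12. No digit repeats within any run.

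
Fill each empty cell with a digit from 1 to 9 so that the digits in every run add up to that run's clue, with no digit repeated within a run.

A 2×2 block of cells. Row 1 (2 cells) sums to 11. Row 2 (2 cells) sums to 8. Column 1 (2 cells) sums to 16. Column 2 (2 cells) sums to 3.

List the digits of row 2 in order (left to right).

7 1

16 in 2 cells must be {7,9}; 3 in 2 cells must be {1,2}.
The 11 across and the 3 down share only 2, so (1,2) = 2.
The 8 across and the 16 down share only 7, so (2,1) = 7.
(2,2) = 8 − 7 = 1 completes the 8 across.
(1,1) = 11 − 2 = 9 completes the 11 across.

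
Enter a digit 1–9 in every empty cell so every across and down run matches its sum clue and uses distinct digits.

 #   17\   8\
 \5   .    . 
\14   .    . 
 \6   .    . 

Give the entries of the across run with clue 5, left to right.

The 14 across and the 8 down share only 5, so R2C2 = 5.
R2C1 = 14 − 5 = 9 completes the 14 across.
Nothing is forced directly, so branch on R1C2, whose candidates are 1 or 2. If R1C2 = 1: then R1C1 would have to be in {4} for the 5 across but in {1,2,3,5,6,7} for the 17 down — contradiction. So R1C2 = 2.
R1C1 = 5 − 2 = 3 completes the 5 across.
R3C1 = 17 − 12 = 5 completes the 17 down.
R3C2 = 6 − 5 = 1 completes the 6 across.

3 2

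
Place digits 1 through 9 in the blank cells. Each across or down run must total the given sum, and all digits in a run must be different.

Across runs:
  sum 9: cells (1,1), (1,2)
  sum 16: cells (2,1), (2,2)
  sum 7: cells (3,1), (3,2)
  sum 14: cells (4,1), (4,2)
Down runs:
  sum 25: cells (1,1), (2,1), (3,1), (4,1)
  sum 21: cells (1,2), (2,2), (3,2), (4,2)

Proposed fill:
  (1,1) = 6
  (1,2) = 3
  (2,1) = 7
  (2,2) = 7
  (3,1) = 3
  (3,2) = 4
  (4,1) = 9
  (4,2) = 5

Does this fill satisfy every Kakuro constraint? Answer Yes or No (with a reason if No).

No — the down run (1,2)–(4,2) sums to 19, not 21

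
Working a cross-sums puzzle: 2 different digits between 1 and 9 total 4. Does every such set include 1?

Yes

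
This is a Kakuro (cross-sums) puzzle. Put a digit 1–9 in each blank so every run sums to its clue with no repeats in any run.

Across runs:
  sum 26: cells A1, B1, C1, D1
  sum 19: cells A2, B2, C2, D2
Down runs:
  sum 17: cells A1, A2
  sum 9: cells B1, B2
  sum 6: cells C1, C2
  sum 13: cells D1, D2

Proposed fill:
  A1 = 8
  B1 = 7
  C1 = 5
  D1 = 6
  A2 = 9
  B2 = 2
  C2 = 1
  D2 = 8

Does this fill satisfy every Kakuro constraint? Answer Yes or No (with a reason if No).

No — the across run A2–D2 sums to 20, not 19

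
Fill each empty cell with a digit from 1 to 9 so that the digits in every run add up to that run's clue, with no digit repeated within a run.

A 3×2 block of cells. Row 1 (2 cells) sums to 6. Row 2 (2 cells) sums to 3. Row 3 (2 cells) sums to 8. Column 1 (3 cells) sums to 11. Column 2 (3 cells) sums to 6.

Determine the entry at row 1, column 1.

4

3 in 2 cells must be {1,2}; 6 in 3 cells must be {1,2,3}.
Nothing is forced directly, so branch on (1,2), whose candidates are 1 or 2. If (1,2) = 1: that forces (1,1) = 5, (2,1) = 2, after which (2,2) would have to be in {1} for the 3 across but in {2,3} for the 6 down — contradiction. So (1,2) = 2.
(1,1) = 6 − 2 = 4 completes the 6 across.
Given what's placed, (2,2) must be 1 to fit the 3 across and 6 down.
(3,2) = 6 − 3 = 3 completes the 6 down.
(2,1) = 3 − 1 = 2 completes the 3 across.
(3,1) = 8 − 3 = 5 completes the 8 across.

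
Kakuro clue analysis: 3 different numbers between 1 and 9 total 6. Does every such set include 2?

The only way to make 6 from 3 distinct digits is {1,2,3}, which contains 2.

Yes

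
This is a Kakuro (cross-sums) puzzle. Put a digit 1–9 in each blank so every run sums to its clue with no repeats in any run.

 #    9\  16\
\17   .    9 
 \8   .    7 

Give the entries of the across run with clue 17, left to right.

8 9

17 in 2 cells must be {8,9}; 16 in 2 cells must be {7,9}.
R1C1 = 17 − 9 = 8 completes the 17 across.
R2C1 = 8 − 7 = 1 completes the 8 across.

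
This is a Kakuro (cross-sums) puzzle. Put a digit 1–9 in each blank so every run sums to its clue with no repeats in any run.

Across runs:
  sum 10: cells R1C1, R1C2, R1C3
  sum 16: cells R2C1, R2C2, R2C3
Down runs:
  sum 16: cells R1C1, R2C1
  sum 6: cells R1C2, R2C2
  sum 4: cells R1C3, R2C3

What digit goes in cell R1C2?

16 in 2 cells must be {7,9}; 4 in 2 cells must be {1,3}.
The 10 across and the 16 down share only 7, so R1C1 = 7.
Given what's placed, R1C3 must be 1 to fit the 10 across and 4 down.
R2C1 = 16 − 7 = 9 completes the 16 down.
R2C3 = 4 − 1 = 3 completes the 4 down.
R1C2 = 10 − 8 = 2 completes the 10 across.
R2C2 = 16 − 12 = 4 completes the 16 across.

2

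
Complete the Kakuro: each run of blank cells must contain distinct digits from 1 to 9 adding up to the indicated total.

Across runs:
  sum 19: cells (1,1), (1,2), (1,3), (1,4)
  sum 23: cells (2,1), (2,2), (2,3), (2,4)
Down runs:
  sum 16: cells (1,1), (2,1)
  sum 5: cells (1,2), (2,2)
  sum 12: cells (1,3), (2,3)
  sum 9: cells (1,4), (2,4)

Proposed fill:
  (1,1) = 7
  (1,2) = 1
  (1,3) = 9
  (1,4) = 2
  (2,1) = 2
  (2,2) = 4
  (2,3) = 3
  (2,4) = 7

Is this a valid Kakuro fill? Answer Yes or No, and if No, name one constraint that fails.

No — the across run (2,1)–(2,4) sums to 16, not 23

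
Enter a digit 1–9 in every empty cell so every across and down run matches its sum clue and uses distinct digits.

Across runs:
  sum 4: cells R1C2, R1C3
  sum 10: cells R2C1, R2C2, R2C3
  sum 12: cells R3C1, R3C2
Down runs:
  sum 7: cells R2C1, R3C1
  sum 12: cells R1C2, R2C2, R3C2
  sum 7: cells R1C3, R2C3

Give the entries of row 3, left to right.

4 8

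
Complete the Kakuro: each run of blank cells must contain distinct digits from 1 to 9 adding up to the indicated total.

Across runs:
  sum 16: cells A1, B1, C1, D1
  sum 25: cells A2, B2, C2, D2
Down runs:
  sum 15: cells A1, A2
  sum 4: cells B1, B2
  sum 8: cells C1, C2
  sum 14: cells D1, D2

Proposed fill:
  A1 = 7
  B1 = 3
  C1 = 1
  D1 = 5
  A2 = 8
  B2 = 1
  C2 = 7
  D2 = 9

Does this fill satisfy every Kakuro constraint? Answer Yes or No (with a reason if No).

Across: 7+3+1+5=16; 8+1+7+9=25. Down: 7+8=15; 3+1=4; 1+7=8; 5+9=14. No digit repeats within any run.

Yes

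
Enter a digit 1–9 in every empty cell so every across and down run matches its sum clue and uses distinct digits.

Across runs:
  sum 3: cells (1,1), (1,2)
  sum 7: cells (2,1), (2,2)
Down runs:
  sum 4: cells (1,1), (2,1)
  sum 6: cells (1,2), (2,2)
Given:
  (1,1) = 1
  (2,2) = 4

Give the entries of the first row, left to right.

1, 2

3 in 2 cells must be {1,2}; 4 in 2 cells must be {1,3}.
(1,2) = 3 − 1 = 2 completes the 3 across.
(2,1) = 7 − 4 = 3 completes the 7 across.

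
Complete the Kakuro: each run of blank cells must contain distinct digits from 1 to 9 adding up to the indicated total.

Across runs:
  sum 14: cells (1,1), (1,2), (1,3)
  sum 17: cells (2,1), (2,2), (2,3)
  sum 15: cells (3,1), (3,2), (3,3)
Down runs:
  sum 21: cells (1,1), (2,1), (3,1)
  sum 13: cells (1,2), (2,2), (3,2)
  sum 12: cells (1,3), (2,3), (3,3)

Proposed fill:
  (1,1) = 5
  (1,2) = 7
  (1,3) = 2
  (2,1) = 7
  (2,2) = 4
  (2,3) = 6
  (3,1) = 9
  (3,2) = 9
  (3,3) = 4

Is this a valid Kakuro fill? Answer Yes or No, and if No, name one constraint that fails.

No — the across run (3,1)–(3,3) sums to 22, not 15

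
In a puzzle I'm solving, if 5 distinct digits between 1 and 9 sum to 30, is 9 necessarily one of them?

Counterexample: {4,5,6,7,8} sums to 30 without using 9.

No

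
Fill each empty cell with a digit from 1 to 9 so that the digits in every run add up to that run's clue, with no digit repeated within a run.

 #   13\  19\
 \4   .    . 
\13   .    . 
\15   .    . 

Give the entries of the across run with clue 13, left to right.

4 9

4 in 2 cells must be {1,3}.
The 4 across and the 19 down share only 3, so R1C2 = 3.
R1C1 = 4 − 3 = 1 completes the 4 across.
Nothing is forced directly, so branch on R2C2, whose candidates are 7 or 9. If R2C2 = 7: then R2C1 would have to be in {6} for the 13 across but in {3,4,5,7,8,9} for the 13 down — contradiction. So R2C2 = 9.
R2C1 = 13 − 9 = 4 completes the 13 across.
R3C1 = 13 − 5 = 8 completes the 13 down.
R3C2 = 15 − 8 = 7 completes the 15 across.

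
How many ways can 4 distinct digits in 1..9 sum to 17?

9

4 distinct digits from 1–9 sum between 10 and 30.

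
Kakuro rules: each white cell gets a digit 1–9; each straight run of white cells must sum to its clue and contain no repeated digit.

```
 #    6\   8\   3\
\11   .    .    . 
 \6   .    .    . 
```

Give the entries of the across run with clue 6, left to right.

2 3 1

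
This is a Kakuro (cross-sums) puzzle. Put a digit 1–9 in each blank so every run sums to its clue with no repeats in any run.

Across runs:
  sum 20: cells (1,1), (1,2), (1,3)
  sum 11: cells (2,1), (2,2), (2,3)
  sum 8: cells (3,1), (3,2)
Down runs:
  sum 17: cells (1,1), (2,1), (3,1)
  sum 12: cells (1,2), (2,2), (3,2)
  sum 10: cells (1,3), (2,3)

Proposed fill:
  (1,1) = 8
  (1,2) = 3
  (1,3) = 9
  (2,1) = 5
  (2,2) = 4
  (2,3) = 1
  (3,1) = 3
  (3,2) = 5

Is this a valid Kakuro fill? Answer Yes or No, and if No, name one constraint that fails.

No — the across run (2,1)–(2,3) sums to 10, not 11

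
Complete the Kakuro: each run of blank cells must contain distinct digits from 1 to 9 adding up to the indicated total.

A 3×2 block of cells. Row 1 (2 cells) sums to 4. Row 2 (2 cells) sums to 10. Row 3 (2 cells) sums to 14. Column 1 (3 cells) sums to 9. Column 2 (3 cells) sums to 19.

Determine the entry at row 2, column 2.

4 in 2 cells must be {1,3}.
The 4 across and the 19 down share only 3, so (1,2) = 3.
Given what's placed, (3,2) must be 9 to fit the 14 across and 19 down.
(1,1) = 4 − 3 = 1 completes the 4 across.
(2,2) = 19 − 12 = 7 completes the 19 down.
(3,1) = 14 − 9 = 5 completes the 14 across.
(2,1) = 10 − 7 = 3 completes the 10 across.

7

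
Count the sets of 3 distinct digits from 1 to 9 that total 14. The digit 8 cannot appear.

3 distinct digits from 1–9 sum between 6 and 24.
Dropping sets that contain 8.
Enumerating: {1,4,9}, {1,6,7}, {2,3,9}, {2,5,7}, {3,4,7}, {3,5,6}.

6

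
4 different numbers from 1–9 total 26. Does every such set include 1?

No

Counterexample: {2,7,8,9} sums to 26 without using 1.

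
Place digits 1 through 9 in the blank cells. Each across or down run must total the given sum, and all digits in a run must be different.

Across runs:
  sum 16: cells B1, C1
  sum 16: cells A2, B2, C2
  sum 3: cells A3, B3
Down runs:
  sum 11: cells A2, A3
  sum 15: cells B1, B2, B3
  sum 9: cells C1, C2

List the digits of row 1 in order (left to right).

9 7

16 in 2 cells must be {7,9}; 3 in 2 cells must be {1,2}.
The 16 across and the 9 down share only 7, so C1 = 7.
C2 = 9 − 7 = 2 completes the 9 down.
Intersecting the 3 across with the 11 down forces A3 = 2.
B3 = 3 − 2 = 1 completes the 3 across.
B1 = 16 − 7 = 9 completes the 16 across.
A2 = 11 − 2 = 9 completes the 11 down.
B2 = 16 − 11 = 5 completes the 16 across.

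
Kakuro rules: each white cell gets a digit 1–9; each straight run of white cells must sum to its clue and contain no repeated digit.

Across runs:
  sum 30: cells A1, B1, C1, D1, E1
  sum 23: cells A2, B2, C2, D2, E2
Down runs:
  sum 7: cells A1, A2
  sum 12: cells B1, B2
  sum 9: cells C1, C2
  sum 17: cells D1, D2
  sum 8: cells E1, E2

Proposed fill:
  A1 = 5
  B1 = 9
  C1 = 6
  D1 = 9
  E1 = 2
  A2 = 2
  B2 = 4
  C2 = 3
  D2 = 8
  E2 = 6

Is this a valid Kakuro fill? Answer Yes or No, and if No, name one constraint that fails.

No — the across run A1–E1 sums to 31, not 30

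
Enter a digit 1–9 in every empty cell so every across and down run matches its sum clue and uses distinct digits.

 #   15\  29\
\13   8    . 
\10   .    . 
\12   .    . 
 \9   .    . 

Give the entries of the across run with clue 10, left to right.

1 9

29 in 4 cells must be {5,7,8,9}.
R1C2 = 13 − 8 = 5 completes the 13 across.
Given what's placed, R3C1 must be 4 to fit the 12 across and 15 down.
R3C2 = 12 − 4 = 8 completes the 12 across.
Given what's placed, R4C2 must be 7 to fit the 9 across and 29 down.
R2C2 = 29 − 20 = 9 completes the 29 down.
R4C1 = 9 − 7 = 2 completes the 9 across.
R2C1 = 10 − 9 = 1 completes the 10 across.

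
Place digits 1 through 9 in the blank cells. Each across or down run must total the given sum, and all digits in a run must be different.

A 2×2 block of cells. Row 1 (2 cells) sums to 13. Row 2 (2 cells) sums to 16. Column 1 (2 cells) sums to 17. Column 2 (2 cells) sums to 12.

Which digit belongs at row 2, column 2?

7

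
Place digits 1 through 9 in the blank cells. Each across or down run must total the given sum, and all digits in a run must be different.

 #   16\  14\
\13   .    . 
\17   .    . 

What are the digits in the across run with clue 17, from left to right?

9 8

17 in 2 cells must be {8,9}; 16 in 2 cells must be {7,9}.
The 17 across and the 16 down share only 9, so R2C1 = 9.
R2C2 = 17 − 9 = 8 completes the 17 across.
R1C1 = 16 − 9 = 7 completes the 16 down.
R1C2 = 13 − 7 = 6 completes the 13 across.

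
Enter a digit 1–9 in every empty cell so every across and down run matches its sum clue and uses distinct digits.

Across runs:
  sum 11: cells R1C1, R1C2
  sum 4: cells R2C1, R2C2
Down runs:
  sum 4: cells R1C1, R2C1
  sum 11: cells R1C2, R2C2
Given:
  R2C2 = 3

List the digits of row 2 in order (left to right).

4 in 2 cells must be {1,3}.
Intersecting the 11 across with the 4 down forces R1C1 = 3.
R1C2 = 11 − 3 = 8 completes the 11 across.
R2C1 = 4 − 3 = 1 completes the 4 across.

1 3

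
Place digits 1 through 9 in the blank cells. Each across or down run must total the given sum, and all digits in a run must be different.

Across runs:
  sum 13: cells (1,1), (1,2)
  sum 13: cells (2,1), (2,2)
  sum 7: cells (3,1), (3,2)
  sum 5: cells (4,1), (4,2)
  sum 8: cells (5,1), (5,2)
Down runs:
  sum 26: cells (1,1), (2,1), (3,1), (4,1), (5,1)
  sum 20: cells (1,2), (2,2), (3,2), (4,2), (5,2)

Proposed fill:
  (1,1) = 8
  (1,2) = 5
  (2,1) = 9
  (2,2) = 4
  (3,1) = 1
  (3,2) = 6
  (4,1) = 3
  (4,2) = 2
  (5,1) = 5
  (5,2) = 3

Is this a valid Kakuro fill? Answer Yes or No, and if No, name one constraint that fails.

Yes

Across: 8+5=13; 9+4=13; 1+6=7; 3+2=5; 5+3=8. Down: 8+9+1+3+5=26; 5+4+6+2+3=20. No digit repeats within any run.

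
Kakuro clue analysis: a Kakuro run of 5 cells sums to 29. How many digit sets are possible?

5 distinct digits from 1–9 sum between 15 and 35.

8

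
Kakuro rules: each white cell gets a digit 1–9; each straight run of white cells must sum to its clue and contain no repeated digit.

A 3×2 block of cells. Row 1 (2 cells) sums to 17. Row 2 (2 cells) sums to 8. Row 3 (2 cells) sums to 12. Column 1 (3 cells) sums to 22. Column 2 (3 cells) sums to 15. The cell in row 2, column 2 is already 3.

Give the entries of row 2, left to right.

5 3

17 in 2 cells must be {8,9}.
Given what's placed, (1,2) must be 8 to fit the 17 across and 15 down.
(2,1) = 8 − 3 = 5 completes the 8 across.
(3,2) = 15 − 11 = 4 completes the 15 down.
(1,1) = 17 − 8 = 9 completes the 17 across.
(3,1) = 12 − 4 = 8 completes the 12 across.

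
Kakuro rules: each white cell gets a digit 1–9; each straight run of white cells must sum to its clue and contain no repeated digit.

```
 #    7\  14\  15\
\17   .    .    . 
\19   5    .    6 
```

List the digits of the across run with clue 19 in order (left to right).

5, 8, 6

R1C1 = 7 − 5 = 2 completes the 7 down.
R1C3 = 15 − 6 = 9 completes the 15 down.
R2C2 = 19 − 11 = 8 completes the 19 across.
R1C2 = 17 − 11 = 6 completes the 17 across.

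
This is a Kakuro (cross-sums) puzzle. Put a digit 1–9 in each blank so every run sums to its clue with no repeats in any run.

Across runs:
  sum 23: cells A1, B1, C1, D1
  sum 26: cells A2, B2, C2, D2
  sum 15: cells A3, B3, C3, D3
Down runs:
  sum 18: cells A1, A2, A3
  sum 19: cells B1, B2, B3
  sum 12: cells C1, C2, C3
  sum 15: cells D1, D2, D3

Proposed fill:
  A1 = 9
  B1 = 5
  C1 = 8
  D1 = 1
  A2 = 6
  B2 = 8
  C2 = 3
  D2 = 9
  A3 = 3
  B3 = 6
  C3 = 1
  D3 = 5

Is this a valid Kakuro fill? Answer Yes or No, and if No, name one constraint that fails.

Yes

Across: 9+5+8+1=23; 6+8+3+9=26; 3+6+1+5=15. Down: 9+6+3=18; 5+8+6=19; 8+3+1=12; 1+9+5=15. No digit repeats within any run.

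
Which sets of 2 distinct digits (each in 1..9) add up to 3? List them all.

2 distinct digits from 1–9 sum between 3 and 17.
Only one set works: {1,2}.

{1,2}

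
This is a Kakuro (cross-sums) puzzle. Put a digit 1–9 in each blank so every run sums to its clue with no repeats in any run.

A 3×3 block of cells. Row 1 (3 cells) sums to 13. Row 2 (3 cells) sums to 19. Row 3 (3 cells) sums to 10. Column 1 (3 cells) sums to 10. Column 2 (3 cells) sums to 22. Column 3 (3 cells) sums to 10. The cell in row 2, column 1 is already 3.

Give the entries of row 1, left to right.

(2,3) = 7: the only remaining digit allowed by both the 19 across and the 10 down.
(2,2) = 19 − 10 = 9 completes the 19 across.
No cell is forced outright now. (1,3) can only be 1 or 2 (the digits allowed by both its 13 across and its 10 down). If (1,3) = 1: that forces (1,1) = 5, (1,2) = 7, (3,1) = 2, after which (3,2) would have to be in {1,3,5,7} for the 10 across but in {6} for the 22 down — contradiction. So (1,3) = 2.
(3,3) = 10 − 9 = 1 completes the 10 down.
Nothing is forced directly, so branch on (1,1), whose candidates are 5 or 6. If (1,1) = 6: that forces (1,2) = 5, after which (3,1) would have to be in {2,3,4,5,6,7} for the 10 across but in {1} for the 10 down — contradiction. So (1,1) = 5.
(1,2) = 13 − 7 = 6 completes the 13 across.
(3,1) = 10 − 8 = 2 completes the 10 down.
(3,2) = 10 − 3 = 7 completes the 10 across.

5, 6, 2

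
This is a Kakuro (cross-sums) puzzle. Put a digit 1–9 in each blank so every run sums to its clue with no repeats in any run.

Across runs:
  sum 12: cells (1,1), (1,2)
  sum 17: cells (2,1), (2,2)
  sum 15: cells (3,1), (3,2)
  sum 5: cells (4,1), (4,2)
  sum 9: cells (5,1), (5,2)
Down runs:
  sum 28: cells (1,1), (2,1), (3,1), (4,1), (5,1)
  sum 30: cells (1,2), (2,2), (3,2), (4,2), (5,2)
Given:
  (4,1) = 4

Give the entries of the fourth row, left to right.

4 1

17 in 2 cells must be {8,9}.
(4,2) = 5 − 4 = 1 completes the 5 across.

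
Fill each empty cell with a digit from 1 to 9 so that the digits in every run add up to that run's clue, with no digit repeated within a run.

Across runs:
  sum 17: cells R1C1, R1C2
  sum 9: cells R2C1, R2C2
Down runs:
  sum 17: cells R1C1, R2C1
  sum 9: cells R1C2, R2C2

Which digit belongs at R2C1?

8

17 in 2 cells must be {8,9}.
The 17 across and the 9 down share only 8, so R1C2 = 8.
The 9 across and the 17 down share only 8, so R2C1 = 8.
R2C2 = 9 − 8 = 1 completes the 9 across.
R1C1 = 17 − 8 = 9 completes the 17 across.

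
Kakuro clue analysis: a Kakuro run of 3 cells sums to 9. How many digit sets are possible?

3

3 distinct digits from 1–9 sum between 6 and 24.
Enumerating: {1,2,6}, {1,3,5}, {2,3,4}.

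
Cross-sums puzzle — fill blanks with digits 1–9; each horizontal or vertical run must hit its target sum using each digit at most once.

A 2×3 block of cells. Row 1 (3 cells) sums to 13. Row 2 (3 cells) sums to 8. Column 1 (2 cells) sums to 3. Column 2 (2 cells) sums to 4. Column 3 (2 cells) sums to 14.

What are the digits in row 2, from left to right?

3 in 2 cells must be {1,2}; 4 in 2 cells must be {1,3}.
The 8 across and the 14 down share only 5, so (2,3) = 5.
(1,3) = 14 − 5 = 9 completes the 14 down.
Given what's placed, (2,2) must be 1 to fit the 8 across and 4 down.
(1,1) = 1: the only remaining digit allowed by both the 13 across and the 3 down.
(1,2) = 13 − 10 = 3 completes the 13 across.
(2,1) = 8 − 6 = 2 completes the 8 across.

2, 1, 5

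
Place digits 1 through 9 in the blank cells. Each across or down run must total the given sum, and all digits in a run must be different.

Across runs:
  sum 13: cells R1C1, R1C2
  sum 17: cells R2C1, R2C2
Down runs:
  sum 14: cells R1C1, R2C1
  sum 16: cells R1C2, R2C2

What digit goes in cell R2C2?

9

17 in 2 cells must be {8,9}; 16 in 2 cells must be {7,9}.
The 17 across and the 16 down share only 9, so R2C2 = 9.
R1C2 = 16 − 9 = 7 completes the 16 down.
R2C1 = 17 − 9 = 8 completes the 17 across.
R1C1 = 13 − 7 = 6 completes the 13 across.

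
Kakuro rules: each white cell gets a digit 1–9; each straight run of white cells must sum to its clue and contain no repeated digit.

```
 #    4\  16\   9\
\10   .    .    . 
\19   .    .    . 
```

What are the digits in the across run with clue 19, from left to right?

3 9 7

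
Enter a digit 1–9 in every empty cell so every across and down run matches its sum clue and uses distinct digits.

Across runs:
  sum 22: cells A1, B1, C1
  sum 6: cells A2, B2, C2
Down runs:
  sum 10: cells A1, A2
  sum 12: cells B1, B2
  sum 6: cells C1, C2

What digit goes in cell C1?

5

6 in 3 cells must be {1,2,3}.
The 22 across and the 6 down share only 5, so C1 = 5.
The 6 across and the 12 down share only 3, so B2 = 3.
C2 = 6 − 5 = 1 completes the 6 down.
B1 = 12 − 3 = 9 completes the 12 down.
A2 = 6 − 4 = 2 completes the 6 across.
A1 = 22 − 14 = 8 completes the 22 across.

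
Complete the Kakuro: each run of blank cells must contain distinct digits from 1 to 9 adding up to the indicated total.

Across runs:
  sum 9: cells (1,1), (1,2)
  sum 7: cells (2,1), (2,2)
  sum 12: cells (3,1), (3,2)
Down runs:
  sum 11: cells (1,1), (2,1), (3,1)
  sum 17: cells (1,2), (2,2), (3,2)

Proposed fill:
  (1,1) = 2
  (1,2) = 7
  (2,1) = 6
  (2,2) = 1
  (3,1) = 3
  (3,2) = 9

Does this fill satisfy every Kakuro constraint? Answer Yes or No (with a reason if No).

Across: 2+7=9; 6+1=7; 3+9=12. Down: 2+6+3=11; 7+1+9=17. No digit repeats within any run.

Yes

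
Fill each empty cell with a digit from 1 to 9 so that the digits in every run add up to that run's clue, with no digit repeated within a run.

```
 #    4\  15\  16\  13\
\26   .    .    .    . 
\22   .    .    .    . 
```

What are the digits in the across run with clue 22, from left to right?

4 in 2 cells must be {1,3}; 16 in 2 cells must be {7,9}.
Only 3 fits R1C1 under both its across sum 26 and down sum 4.
Given what's placed, R1C3 must be 9 to fit the 26 across and 16 down.
R2C1 = 4 − 3 = 1 completes the 4 down.
R2C3 = 16 − 9 = 7 completes the 16 down.
No cell is forced outright now. R1C2 can only be 6 or 8 (the digits allowed by both its 26 across and its 15 down). If R1C2 = 8: that forces R1C4 = 6, after which R2C2 would have to be in {5,6,8,9} for the 22 across but in {7} for the 15 down — contradiction. So R1C2 = 6.
R1C4 = 26 − 18 = 8 completes the 26 across.
R2C2 = 15 − 6 = 9 completes the 15 down.
R2C4 = 22 − 17 = 5 completes the 22 across.

1 9 7 5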